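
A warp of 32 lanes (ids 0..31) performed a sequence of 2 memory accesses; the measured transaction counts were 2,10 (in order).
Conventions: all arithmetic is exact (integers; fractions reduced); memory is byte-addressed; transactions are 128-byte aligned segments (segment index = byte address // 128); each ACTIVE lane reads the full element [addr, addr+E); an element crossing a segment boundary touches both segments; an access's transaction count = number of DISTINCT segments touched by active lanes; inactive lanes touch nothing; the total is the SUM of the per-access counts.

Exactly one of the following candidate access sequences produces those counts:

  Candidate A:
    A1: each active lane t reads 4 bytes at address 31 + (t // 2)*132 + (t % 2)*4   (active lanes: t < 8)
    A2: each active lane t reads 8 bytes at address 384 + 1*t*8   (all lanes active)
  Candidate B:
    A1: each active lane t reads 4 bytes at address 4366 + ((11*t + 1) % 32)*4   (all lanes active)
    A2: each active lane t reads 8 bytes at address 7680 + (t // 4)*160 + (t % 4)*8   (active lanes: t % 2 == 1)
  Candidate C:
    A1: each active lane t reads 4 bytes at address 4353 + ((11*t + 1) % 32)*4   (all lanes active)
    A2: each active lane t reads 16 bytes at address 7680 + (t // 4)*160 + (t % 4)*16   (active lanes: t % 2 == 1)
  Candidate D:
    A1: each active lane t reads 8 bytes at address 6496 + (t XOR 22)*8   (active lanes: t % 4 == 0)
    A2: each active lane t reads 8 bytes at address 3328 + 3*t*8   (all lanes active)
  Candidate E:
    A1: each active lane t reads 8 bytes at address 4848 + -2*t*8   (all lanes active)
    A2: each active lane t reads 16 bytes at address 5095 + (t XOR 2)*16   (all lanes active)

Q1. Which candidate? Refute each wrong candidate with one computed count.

A: A1 gives 4 transactions, not 2
B: A2 gives 8 transactions, not 10
D: A1 gives 3 transactions, not 2
E: A1 gives 4 transactions, not 2
C: all counts match (2,10)

Answer: C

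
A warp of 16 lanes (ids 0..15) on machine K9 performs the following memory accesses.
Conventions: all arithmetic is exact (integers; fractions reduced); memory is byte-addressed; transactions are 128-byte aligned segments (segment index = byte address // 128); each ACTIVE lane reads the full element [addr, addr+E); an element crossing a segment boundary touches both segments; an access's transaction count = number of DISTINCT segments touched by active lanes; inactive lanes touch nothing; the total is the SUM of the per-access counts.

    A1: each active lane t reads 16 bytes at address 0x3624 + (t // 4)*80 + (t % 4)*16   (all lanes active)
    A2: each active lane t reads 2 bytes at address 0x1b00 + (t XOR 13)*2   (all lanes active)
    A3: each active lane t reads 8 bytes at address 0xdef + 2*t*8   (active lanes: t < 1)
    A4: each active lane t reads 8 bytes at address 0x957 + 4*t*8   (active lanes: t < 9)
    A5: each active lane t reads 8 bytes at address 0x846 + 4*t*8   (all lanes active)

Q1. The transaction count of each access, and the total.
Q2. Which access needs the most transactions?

A1: 3 transactions
A2: 1 transaction
A3: 1 transaction
A4: 3 transactions
A5: 5 transactions

Answer: 3,1,1,3,5; total 13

Answer: A5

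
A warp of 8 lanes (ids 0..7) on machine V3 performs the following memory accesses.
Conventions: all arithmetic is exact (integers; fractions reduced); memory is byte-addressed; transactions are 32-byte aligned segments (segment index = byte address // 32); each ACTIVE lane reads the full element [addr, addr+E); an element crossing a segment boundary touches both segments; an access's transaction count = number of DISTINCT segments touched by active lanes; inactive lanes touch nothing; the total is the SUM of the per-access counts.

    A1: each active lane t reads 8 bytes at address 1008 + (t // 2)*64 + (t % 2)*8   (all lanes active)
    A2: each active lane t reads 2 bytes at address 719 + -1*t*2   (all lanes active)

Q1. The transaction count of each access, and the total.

A1: 4 transactions
A2: 1 transaction

Answer: 4,1; total 5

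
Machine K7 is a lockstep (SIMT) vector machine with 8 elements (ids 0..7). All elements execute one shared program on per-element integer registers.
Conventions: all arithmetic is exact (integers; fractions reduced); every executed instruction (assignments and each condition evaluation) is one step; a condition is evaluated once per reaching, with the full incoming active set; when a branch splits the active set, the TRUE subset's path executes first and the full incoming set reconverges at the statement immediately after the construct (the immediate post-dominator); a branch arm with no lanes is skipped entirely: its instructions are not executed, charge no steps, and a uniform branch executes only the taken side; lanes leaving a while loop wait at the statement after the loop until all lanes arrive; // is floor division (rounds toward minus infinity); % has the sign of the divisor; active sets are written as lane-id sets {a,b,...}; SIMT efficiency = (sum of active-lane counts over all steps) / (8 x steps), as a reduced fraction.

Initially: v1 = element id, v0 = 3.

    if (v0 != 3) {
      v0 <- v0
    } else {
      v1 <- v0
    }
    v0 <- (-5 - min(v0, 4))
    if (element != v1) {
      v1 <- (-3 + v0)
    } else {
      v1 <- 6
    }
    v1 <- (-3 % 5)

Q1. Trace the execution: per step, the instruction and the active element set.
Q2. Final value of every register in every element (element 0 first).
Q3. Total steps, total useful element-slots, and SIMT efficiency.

step 0: eval (v0 != 3)               {0,1,2,3,4,5,6,7}
step 1: v1 <- v0                     {0,1,2,3,4,5,6,7}
step 2: v0 <- (-5 - min(v0, 4))      {0,1,2,3,4,5,6,7}
step 3: eval (element != v1)         {0,1,2,3,4,5,6,7}
step 4: v1 <- (-3 + v0)              {0,1,2,4,5,6,7}
step 5: v1 <- 6                      {3}
step 6: v1 <- (-3 % 5)               {0,1,2,3,4,5,6,7}

Answer: 7 steps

v1: 2,2,2,2,2,2,2,2
v0: -8,-8,-8,-8,-8,-8,-8,-8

steps = 7; useful = 48; efficiency = 48/56 = 6/7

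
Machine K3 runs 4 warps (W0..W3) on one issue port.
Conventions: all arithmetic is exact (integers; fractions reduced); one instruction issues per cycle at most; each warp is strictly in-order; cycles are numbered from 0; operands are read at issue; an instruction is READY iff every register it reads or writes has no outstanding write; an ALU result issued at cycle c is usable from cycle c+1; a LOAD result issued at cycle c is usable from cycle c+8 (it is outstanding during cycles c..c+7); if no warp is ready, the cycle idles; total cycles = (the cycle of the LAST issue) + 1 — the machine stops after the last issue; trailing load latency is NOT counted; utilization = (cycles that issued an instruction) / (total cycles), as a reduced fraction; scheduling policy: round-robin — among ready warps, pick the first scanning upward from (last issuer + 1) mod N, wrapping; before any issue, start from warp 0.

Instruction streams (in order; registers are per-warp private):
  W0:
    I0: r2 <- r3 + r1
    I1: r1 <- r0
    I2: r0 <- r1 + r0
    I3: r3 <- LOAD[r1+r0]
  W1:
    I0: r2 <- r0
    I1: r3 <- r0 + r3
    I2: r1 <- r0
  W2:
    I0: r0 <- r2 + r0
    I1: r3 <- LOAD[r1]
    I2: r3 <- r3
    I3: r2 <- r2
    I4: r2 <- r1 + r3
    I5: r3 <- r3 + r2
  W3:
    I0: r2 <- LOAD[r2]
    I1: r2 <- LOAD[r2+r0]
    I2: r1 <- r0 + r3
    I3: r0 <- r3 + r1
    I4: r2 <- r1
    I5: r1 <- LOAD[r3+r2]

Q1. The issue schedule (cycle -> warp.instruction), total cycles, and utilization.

cycle 0: W0.I0
cycle 1: W1.I0
cycle 2: W2.I0
cycle 3: W3.I0
cycle 4: W0.I1
cycle 5: W1.I1
cycle 6: W2.I1
cycle 7: W0.I2
cycle 8: W1.I2
cycle 9: W0.I3
cycle 10: idle
cycle 11: W3.I1
cycle 12: W3.I2
cycle 13: W3.I3
cycle 14: W2.I2
cycle 15: W2.I3
cycle 16: W2.I4
cycle 17: W2.I5
cycle 18: idle
cycle 19: W3.I4
cycle 20: W3.I5

Answer: 21 cycles, utilization 19/21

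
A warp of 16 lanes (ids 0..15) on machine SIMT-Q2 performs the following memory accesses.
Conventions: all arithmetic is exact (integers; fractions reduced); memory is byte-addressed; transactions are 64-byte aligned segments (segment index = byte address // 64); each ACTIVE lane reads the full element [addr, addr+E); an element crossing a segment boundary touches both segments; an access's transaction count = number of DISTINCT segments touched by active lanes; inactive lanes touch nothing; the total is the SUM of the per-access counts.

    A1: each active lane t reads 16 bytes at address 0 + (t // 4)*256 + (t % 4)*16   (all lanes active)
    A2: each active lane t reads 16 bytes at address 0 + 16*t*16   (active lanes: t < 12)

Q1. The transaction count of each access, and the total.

A1: 4 transactions
A2: 12 transactions

Answer: 4,12; total 16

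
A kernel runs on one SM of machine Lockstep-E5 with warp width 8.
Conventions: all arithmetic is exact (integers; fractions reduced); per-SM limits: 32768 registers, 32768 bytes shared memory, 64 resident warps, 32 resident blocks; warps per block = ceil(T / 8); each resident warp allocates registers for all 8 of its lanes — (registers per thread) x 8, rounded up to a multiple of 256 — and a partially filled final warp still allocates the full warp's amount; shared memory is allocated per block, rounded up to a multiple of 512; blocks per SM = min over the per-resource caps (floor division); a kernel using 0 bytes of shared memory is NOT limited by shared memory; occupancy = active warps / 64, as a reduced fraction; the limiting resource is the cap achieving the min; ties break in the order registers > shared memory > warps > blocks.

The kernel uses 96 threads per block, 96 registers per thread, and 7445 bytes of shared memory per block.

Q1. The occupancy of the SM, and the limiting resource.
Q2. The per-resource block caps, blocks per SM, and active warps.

Answer: occupancy 9/16, limited by registers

registers: 3 blocks
shared memory: 4 blocks
warps: 5 blocks
blocks: 32 blocks

Answer: 3 blocks, 36 active warps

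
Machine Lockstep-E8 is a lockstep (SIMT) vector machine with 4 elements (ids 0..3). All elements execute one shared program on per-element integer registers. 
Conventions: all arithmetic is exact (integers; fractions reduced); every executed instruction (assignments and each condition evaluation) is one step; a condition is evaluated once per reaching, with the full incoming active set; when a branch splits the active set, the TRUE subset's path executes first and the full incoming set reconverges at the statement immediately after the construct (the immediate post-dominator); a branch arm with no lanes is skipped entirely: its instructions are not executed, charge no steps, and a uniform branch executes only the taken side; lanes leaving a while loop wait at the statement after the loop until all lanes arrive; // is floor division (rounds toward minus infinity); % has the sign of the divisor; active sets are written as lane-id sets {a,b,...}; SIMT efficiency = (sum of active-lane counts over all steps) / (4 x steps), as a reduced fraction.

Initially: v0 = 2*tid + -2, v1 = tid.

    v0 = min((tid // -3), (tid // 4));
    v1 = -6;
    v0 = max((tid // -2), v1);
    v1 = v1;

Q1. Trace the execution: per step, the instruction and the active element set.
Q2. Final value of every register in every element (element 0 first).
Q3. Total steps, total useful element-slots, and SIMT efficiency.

step 0: v0 <- min((tid // -3), (tid // 4)) {0,1,2,3}
step 1: v1 <- -6                     {0,1,2,3}
step 2: v0 <- max((tid // -2), v1)   {0,1,2,3}
step 3: v1 <- v1                     {0,1,2,3}

Answer: 4 steps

v0: 0,-1,-1,-2
v1: -6,-6,-6,-6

steps = 4; useful = 16; efficiency = 16/16 = 1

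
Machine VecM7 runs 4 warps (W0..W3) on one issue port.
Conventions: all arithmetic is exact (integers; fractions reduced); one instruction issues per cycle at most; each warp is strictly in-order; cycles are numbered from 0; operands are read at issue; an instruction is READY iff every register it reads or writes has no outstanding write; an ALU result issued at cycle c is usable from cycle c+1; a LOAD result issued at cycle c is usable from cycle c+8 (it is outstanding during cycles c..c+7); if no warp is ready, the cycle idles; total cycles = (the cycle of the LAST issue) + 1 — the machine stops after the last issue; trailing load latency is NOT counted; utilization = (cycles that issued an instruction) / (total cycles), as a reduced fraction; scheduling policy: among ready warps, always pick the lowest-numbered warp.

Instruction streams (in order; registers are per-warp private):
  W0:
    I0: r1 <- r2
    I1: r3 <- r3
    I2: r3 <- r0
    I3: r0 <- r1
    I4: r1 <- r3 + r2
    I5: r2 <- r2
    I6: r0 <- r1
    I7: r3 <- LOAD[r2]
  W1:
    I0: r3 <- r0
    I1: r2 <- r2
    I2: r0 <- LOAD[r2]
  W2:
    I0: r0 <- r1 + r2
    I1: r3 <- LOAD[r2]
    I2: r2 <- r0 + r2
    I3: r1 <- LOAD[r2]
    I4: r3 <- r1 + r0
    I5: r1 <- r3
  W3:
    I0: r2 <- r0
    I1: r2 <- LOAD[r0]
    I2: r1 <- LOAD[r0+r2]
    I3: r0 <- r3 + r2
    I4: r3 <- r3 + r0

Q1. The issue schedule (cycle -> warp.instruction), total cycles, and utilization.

cycle 0: W0.I0
cycle 1: W0.I1
cycle 2: W0.I2
cycle 3: W0.I3
cycle 4: W0.I4
cycle 5: W0.I5
cycle 6: W0.I6
cycle 7: W0.I7
cycle 8: W1.I0
cycle 9: W1.I1
cycle 10: W1.I2
cycle 11: W2.I0
cycle 12: W2.I1
cycle 13: W2.I2
cycle 14: W2.I3
cycle 15: W3.I0
cycle 16: W3.I1
cycle 17: idle
cycle 18: idle
cycle 19: idle
cycle 20: idle
cycle 21: idle
cycle 22: W2.I4
cycle 23: W2.I5
cycle 24: W3.I2
cycle 25: W3.I3
cycle 26: W3.I4

Answer: 27 cycles, utilization 22/27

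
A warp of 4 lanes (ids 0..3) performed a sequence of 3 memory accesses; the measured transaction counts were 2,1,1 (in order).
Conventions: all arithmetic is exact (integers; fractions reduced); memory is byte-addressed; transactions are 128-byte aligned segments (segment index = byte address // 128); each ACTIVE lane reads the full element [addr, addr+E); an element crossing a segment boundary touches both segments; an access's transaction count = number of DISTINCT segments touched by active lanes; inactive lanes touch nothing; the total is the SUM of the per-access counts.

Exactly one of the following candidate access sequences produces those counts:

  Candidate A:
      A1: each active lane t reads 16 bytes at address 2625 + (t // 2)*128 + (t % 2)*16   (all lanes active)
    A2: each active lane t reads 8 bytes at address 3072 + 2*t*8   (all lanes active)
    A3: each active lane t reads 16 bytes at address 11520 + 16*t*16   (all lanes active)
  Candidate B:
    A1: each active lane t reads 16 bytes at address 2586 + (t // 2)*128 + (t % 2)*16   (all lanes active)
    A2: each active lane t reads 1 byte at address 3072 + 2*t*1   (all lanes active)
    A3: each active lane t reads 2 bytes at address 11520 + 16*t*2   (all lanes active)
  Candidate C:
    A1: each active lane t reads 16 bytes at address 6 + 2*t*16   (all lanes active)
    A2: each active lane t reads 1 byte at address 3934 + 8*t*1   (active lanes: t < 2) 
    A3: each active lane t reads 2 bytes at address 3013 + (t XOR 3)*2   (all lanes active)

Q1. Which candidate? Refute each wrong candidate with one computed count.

A: A3 gives 4 transactions, not 1
C: A1 gives 1 transaction, not 2
B: all counts match (2,1,1)

Answer: B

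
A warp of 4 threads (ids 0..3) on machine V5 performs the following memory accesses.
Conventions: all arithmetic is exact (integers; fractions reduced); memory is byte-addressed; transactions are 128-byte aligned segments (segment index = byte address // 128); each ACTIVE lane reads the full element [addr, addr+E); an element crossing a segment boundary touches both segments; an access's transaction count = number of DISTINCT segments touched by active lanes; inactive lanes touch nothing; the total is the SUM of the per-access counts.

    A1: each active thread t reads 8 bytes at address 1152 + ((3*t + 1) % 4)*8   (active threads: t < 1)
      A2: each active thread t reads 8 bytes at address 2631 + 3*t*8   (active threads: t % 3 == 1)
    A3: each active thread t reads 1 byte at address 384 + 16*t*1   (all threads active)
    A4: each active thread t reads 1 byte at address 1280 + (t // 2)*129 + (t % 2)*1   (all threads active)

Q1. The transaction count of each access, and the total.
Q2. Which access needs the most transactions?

A1: 1 transaction
A2: 1 transaction
A3: 1 transaction
A4: 2 transactions

Answer: 1,1,1,2; total 5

Answer: A4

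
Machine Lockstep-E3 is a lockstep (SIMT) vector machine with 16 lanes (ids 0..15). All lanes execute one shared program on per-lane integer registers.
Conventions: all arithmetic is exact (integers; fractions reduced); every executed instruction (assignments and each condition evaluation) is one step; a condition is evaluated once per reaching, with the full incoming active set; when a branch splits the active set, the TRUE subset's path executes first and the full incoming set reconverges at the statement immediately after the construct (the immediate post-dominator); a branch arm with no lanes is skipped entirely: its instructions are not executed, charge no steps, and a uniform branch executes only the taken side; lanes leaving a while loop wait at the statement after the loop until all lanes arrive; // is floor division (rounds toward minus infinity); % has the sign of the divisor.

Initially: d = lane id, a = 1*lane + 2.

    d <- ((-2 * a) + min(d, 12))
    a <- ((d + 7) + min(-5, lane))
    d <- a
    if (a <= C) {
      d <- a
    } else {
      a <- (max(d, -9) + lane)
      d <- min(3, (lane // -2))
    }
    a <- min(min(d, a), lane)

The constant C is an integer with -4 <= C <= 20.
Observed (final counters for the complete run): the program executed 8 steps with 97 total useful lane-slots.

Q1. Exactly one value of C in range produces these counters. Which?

Answer: C = -3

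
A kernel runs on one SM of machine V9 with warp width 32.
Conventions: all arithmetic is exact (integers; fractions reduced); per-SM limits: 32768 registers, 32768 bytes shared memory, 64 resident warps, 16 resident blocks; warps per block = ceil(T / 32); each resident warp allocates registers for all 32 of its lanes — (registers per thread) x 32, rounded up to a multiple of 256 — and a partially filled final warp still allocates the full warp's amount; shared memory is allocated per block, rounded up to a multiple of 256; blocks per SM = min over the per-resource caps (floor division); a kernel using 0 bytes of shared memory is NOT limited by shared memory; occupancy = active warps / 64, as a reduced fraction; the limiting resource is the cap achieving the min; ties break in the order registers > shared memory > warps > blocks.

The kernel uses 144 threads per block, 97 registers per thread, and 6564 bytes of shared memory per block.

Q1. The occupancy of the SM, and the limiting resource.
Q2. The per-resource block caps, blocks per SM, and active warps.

Answer: occupancy 5/64, limited by registers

registers: 1 block
shared memory: 4 blocks
warps: 12 blocks
blocks: 16 blocks

Answer: 1 block, 5 active warps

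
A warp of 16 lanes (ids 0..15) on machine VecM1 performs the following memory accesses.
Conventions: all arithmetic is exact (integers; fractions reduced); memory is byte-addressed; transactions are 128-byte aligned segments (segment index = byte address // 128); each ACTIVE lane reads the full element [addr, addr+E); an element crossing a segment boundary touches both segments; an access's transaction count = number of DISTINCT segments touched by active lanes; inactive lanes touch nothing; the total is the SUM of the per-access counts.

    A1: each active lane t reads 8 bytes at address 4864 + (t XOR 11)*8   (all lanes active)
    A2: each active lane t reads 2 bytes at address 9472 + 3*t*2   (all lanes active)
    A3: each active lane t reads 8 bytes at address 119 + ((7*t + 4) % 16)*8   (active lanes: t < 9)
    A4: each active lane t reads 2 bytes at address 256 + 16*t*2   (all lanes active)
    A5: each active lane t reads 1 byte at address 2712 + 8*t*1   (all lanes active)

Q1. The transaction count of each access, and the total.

A1: 1 transaction
A2: 1 transaction
A3: 2 transactions
A4: 4 transactions
A5: 2 transactions

Answer: 1,1,2,4,2; total 10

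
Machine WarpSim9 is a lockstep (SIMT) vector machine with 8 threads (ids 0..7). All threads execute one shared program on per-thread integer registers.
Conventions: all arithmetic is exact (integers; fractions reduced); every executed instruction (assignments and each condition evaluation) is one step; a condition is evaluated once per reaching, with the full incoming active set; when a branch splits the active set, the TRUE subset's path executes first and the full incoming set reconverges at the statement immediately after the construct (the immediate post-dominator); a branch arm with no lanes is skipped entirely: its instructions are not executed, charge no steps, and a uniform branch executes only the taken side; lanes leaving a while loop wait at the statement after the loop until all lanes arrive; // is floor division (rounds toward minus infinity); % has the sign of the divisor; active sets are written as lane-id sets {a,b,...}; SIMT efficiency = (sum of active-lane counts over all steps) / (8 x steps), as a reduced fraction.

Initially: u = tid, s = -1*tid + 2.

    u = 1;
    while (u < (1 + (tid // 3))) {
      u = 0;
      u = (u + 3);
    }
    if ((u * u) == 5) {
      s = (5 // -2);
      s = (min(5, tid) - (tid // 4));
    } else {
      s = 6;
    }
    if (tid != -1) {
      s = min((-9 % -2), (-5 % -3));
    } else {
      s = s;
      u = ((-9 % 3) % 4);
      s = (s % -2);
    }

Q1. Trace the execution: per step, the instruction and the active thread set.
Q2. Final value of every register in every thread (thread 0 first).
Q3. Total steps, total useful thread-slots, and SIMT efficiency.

step 0: u <- 1                       {0,1,2,3,4,5,6,7}
step 1: eval (u < (1 + (tid // 3)))  {0,1,2,3,4,5,6,7}
step 2: u <- 0                       {3,4,5,6,7}
step 3: u <- (u + 3)                 {3,4,5,6,7}
step 4: eval (u < (1 + (tid // 3)))  {3,4,5,6,7}
step 5: eval ((u * u) == 5)          {0,1,2,3,4,5,6,7}
step 6: s <- 6                       {0,1,2,3,4,5,6,7}
step 7: eval (tid != -1)             {0,1,2,3,4,5,6,7}
step 8: s <- min((-9 % -2), (-5 % -3)) {0,1,2,3,4,5,6,7}

Answer: 9 steps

u: 1,1,1,3,3,3,3,3
s: -2,-2,-2,-2,-2,-2,-2,-2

steps = 9; useful = 63; efficiency = 63/72 = 7/8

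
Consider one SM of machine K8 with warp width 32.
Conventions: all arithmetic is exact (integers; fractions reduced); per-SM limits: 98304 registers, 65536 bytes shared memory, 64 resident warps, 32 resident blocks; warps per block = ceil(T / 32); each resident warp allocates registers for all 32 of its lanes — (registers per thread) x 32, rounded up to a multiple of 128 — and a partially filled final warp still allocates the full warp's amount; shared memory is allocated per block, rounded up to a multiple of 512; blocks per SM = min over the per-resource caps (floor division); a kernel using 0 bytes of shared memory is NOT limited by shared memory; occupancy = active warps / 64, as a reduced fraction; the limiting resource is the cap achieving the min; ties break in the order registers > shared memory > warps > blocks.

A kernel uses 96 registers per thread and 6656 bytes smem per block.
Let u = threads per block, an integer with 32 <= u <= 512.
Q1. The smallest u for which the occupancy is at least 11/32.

Answer: u = 65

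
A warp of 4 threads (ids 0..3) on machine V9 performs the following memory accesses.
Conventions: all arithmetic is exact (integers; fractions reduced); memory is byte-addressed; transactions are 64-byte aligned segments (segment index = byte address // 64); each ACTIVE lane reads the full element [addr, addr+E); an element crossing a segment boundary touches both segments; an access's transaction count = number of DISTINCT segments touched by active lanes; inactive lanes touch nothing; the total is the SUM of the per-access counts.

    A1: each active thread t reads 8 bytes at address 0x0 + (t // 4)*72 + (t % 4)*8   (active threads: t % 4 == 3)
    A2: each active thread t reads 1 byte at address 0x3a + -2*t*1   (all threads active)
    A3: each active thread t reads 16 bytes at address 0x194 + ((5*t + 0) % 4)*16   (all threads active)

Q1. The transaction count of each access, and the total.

A1: 1 transaction
A2: 1 transaction
A3: 2 transactions

Answer: 1,1,2; total 4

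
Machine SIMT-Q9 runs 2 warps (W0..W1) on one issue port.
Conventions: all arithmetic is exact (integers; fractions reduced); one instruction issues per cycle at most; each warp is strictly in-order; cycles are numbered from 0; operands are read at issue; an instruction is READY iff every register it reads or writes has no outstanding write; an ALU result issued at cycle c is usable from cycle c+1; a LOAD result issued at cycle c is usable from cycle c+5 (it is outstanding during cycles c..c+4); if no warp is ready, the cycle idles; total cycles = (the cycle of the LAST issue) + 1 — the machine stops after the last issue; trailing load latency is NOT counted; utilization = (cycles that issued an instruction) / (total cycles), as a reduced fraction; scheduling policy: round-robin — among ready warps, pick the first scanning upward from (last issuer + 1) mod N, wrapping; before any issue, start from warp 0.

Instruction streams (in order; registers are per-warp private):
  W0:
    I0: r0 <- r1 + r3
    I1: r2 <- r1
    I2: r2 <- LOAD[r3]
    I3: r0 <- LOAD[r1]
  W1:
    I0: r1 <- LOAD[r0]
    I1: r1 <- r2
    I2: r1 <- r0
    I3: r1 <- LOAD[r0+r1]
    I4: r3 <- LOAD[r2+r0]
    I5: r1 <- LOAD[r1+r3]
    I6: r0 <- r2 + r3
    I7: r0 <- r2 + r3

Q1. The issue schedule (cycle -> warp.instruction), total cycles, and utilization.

cycle 0: W0.I0
cycle 1: W1.I0
cycle 2: W0.I1
cycle 3: W0.I2
cycle 4: W0.I3
cycle 5: idle
cycle 6: W1.I1
cycle 7: W1.I2
cycle 8: W1.I3
cycle 9: W1.I4
cycle 10: idle
cycle 11: idle
cycle 12: idle
cycle 13: idle
cycle 14: W1.I5
cycle 15: W1.I6
cycle 16: W1.I7

Answer: 17 cycles, utilization 12/17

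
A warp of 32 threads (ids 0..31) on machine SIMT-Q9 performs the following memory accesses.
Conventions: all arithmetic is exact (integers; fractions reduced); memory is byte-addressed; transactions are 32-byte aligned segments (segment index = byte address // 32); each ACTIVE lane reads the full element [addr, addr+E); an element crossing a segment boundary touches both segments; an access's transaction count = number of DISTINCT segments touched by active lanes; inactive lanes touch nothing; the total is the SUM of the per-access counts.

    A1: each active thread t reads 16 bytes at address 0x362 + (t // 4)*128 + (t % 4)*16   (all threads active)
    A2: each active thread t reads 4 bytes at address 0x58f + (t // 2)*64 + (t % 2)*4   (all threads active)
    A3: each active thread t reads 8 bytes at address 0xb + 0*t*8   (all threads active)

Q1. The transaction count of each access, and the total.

A1: 24 transactions
A2: 16 transactions
A3: 1 transaction

Answer: 24,16,1; total 41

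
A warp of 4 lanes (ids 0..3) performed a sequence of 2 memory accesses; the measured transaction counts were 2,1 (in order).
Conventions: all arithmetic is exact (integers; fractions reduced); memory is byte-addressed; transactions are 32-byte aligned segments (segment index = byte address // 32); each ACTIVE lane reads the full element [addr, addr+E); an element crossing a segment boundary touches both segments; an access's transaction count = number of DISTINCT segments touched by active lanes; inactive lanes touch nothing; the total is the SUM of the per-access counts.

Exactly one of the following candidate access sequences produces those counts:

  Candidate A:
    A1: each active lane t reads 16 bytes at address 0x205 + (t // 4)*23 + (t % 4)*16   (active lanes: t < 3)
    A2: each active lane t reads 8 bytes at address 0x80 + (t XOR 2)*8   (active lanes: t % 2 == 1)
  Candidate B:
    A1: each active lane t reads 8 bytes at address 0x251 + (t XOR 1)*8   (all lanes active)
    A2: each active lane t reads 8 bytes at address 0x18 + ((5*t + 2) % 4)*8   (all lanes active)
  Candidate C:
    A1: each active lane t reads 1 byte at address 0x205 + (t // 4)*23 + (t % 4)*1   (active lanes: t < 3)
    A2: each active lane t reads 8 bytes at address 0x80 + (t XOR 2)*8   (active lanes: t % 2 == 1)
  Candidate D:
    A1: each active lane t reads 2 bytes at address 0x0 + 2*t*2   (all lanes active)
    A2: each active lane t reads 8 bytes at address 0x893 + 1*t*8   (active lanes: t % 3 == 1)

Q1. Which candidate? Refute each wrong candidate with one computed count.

B: A2 gives 2 transactions, not 1
C: A1 gives 1 transaction, not 2
D: A1 gives 1 transaction, not 2
A: all counts match (2,1)

Answer: A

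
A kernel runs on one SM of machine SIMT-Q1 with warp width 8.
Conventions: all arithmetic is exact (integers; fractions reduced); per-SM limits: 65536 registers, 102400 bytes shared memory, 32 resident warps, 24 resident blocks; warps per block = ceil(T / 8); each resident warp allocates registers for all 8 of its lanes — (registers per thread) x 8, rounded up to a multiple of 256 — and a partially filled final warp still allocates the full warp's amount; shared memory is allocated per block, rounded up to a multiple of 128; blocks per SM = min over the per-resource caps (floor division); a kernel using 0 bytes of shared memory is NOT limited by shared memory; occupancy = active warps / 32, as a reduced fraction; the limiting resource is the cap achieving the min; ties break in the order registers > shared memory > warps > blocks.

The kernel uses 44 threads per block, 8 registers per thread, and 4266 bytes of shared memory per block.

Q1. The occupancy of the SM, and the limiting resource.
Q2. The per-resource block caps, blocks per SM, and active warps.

Answer: occupancy 15/16, limited by warps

registers: 42 blocks
shared memory: 23 blocks
warps: 5 blocks
blocks: 24 blocks

Answer: 5 blocks, 30 active warps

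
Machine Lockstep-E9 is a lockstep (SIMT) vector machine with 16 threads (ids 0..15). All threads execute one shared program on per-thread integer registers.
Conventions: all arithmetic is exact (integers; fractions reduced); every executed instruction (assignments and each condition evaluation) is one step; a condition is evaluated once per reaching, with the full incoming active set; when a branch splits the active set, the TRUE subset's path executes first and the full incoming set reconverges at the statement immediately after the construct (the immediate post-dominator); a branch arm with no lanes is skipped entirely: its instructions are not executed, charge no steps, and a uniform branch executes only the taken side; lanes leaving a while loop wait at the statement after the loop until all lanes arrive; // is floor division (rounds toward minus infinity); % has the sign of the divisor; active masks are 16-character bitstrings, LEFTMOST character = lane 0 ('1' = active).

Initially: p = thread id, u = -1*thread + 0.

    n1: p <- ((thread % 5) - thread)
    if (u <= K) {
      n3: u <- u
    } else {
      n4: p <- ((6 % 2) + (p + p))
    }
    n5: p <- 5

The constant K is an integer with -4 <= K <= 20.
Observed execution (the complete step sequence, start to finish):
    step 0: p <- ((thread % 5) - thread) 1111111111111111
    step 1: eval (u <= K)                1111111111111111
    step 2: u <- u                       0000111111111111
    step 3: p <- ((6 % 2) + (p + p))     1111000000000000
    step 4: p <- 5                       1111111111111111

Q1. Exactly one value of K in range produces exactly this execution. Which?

Answer: K = -4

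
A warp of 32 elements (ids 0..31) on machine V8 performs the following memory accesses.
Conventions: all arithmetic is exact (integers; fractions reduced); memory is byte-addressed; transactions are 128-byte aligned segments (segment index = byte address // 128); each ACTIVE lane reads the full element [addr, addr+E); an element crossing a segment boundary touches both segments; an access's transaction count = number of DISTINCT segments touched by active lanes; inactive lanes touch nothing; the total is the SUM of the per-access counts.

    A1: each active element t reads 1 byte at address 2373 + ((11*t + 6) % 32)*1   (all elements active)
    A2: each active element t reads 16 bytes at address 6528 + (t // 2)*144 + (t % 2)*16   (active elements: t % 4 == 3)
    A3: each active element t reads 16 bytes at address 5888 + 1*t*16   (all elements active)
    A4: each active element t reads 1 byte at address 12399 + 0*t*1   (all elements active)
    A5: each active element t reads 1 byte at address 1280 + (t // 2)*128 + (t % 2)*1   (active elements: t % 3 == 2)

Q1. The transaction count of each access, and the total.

A1: 1 transaction
A2: 8 transactions
A3: 4 transactions
A4: 1 transaction
A5: 10 transactions

Answer: 1,8,4,1,10; total 24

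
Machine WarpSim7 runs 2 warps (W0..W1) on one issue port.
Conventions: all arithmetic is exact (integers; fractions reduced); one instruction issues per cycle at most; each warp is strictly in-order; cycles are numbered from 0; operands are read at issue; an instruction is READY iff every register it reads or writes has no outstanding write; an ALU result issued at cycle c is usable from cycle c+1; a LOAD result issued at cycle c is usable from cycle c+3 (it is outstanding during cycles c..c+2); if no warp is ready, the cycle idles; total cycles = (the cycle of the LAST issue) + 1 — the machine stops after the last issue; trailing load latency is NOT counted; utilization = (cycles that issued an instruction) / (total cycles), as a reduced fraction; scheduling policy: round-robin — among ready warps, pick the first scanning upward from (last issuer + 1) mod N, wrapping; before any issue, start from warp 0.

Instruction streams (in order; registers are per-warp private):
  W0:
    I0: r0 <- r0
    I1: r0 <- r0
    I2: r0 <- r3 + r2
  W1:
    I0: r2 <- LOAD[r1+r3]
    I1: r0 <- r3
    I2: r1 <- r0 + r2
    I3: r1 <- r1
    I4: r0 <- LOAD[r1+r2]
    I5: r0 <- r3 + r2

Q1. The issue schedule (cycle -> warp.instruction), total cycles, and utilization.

cycle 0: W0.I0
cycle 1: W1.I0
cycle 2: W0.I1
cycle 3: W1.I1
cycle 4: W0.I2
cycle 5: W1.I2
cycle 6: W1.I3
cycle 7: W1.I4
cycle 8: idle
cycle 9: idle
cycle 10: W1.I5

Answer: 11 cycles, utilization 9/11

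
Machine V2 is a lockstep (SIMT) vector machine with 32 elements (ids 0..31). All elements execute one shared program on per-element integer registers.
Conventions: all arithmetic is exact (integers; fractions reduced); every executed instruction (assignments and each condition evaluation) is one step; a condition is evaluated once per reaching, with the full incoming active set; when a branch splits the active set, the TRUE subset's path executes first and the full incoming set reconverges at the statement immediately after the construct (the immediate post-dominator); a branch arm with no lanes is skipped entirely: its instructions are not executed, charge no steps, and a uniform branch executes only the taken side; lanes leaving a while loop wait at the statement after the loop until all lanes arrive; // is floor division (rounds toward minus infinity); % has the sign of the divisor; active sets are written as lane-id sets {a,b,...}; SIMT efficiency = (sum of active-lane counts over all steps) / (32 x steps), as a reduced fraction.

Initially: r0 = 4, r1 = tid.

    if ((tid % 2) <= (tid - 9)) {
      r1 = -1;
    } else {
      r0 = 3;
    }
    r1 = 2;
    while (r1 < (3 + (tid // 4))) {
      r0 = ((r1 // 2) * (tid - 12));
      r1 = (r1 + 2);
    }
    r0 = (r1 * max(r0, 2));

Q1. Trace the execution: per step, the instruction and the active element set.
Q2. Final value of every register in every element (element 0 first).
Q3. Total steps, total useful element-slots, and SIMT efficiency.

step 0: eval ((tid % 2) <= (tid - 9)) {0,1,2,3,4,5,6,7,8,9,10,11,12,13,14,15,16,17,18,19,20,21,22,23,24,25,26,27,28,29,30,31}
step 1: r1 <- -1                     {10,11,12,13,14,15,16,17,18,19,20,21,22,23,24,25,26,27,28,29,30,31}
step 2: r0 <- 3                      {0,1,2,3,4,5,6,7,8,9}
step 3: r1 <- 2                      {0,1,2,3,4,5,6,7,8,9,10,11,12,13,14,15,16,17,18,19,20,21,22,23,24,25,26,27,28,29,30,31}
step 4: eval (r1 < (3 + (tid // 4))) {0,1,2,3,4,5,6,7,8,9,10,11,12,13,14,15,16,17,18,19,20,21,22,23,24,25,26,27,28,29,30,31}
step 5: r0 <- ((r1 // 2) * (tid - 12)) {0,1,2,3,4,5,6,7,8,9,10,11,12,13,14,15,16,17,18,19,20,21,22,23,24,25,26,27,28,29,30,31}
step 6: r1 <- (r1 + 2)               {0,1,2,3,4,5,6,7,8,9,10,11,12,13,14,15,16,17,18,19,20,21,22,23,24,25,26,27,28,29,30,31}
step 7: eval (r1 < (3 + (tid // 4))) {0,1,2,3,4,5,6,7,8,9,10,11,12,13,14,15,16,17,18,19,20,21,22,23,24,25,26,27,28,29,30,31}
step 8: r0 <- ((r1 // 2) * (tid - 12)) {8,9,10,11,12,13,14,15,16,17,18,19,20,21,22,23,24,25,26,27,28,29,30,31}
step 9: r1 <- (r1 + 2)               {8,9,10,11,12,13,14,15,16,17,18,19,20,21,22,23,24,25,26,27,28,29,30,31}
step 10: eval (r1 < (3 + (tid // 4))) {8,9,10,11,12,13,14,15,16,17,18,19,20,21,22,23,24,25,26,27,28,29,30,31}
step 11: r0 <- ((r1 // 2) * (tid - 12)) {16,17,18,19,20,21,22,23,24,25,26,27,28,29,30,31}
step 12: r1 <- (r1 + 2)               {16,17,18,19,20,21,22,23,24,25,26,27,28,29,30,31}
step 13: eval (r1 < (3 + (tid // 4))) {16,17,18,19,20,21,22,23,24,25,26,27,28,29,30,31}
step 14: r0 <- ((r1 // 2) * (tid - 12)) {24,25,26,27,28,29,30,31}
step 15: r1 <- (r1 + 2)               {24,25,26,27,28,29,30,31}
step 16: eval (r1 < (3 + (tid // 4))) {24,25,26,27,28,29,30,31}
step 17: r0 <- (r1 * max(r0, 2))      {0,1,2,3,4,5,6,7,8,9,10,11,12,13,14,15,16,17,18,19,20,21,22,23,24,25,26,27,28,29,30,31}

Answer: 18 steps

r0: 8,8,8,8,8,8,8,8,12,12,12,12,12,12,24,36,96,120,144,168,192,216,240,264,480,520,560,600,640,680,720,760
r1: 4,4,4,4,4,4,4,4,6,6,6,6,6,6,6,6,8,8,8,8,8,8,8,8,10,10,10,10,10,10,10,10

steps = 18; useful = 400; efficiency = 400/576 = 25/36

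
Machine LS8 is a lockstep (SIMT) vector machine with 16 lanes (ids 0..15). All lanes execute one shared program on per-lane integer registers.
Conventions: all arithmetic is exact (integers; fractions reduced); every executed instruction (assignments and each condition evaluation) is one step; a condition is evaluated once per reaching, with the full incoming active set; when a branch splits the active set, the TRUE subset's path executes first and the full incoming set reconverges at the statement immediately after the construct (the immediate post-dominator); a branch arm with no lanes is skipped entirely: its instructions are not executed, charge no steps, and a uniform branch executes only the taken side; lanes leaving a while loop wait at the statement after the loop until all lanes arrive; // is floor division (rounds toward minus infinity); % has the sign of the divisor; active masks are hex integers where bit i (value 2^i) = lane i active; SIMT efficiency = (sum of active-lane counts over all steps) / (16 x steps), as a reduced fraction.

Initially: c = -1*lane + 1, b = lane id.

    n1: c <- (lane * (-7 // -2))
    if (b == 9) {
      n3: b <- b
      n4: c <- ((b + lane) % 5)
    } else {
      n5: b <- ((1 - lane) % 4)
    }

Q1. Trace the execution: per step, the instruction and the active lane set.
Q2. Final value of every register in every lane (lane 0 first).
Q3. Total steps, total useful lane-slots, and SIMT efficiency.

step 0: c <- (lane * (-7 // -2))     0xffff
step 1: eval (b == 9)                0xffff
step 2: b <- b                       0x0200
step 3: c <- ((b + lane) % 5)        0x0200
step 4: b <- ((1 - lane) % 4)        0xfdff

Answer: 5 steps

c: 0,3,6,9,12,15,18,21,24,3,30,33,36,39,42,45
b: 1,0,3,2,1,0,3,2,1,9,3,2,1,0,3,2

steps = 5; useful = 49; efficiency = 49/80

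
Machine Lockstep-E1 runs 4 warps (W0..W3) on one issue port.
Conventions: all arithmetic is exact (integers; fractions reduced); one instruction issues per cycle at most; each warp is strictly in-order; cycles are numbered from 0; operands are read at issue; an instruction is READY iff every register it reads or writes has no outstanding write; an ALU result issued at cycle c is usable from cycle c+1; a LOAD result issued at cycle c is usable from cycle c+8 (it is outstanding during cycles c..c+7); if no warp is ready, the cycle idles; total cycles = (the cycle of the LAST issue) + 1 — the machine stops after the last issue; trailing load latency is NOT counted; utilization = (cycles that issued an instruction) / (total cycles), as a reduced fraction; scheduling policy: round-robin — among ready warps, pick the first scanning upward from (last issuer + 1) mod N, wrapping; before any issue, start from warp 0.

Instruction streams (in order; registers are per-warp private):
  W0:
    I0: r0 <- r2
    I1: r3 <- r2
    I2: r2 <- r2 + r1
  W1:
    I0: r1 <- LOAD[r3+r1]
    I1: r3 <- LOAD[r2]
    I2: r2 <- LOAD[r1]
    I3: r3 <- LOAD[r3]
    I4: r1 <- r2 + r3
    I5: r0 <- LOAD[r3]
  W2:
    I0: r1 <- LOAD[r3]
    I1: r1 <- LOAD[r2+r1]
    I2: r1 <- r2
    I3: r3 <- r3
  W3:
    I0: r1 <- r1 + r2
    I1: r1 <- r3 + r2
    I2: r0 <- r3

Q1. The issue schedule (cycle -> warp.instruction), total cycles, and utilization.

cycle 0: W0.I0
cycle 1: W1.I0
cycle 2: W2.I0
cycle 3: W3.I0
cycle 4: W0.I1
cycle 5: W1.I1
cycle 6: W3.I1
cycle 7: W0.I2
cycle 8: W3.I2
cycle 9: W1.I2
cycle 10: W2.I1
cycle 11: idle
cycle 12: idle
cycle 13: W1.I3
cycle 14: idle
cycle 15: idle
cycle 16: idle
cycle 17: idle
cycle 18: W2.I2
cycle 19: W2.I3
cycle 20: idle
cycle 21: W1.I4
cycle 22: W1.I5

Answer: 23 cycles, utilization 16/23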